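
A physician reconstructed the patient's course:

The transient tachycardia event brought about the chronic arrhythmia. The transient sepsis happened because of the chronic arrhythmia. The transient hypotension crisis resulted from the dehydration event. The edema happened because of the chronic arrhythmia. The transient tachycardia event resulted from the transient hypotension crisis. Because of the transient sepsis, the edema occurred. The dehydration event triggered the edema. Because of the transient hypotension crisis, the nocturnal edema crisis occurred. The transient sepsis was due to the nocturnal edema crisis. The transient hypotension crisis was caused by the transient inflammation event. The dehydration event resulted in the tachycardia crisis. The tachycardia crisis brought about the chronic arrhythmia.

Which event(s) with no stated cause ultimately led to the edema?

Tracing upstream from the edema: the edema ← the dehydration event.
A separate upstream branch: the edema ← the chronic arrhythmia ← the transient tachycardia event ← the transient hypotension crisis ← the transient inflammation event.
Each of those chain origins has no stated cause.

the dehydration event, the transient inflammation event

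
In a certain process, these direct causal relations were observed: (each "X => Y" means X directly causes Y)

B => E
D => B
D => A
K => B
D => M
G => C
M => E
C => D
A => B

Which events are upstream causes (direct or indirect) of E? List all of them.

Immediate causes of E: B, M.
Further upstream: G, C, D, A, K.

A, B, C, D, G, K, M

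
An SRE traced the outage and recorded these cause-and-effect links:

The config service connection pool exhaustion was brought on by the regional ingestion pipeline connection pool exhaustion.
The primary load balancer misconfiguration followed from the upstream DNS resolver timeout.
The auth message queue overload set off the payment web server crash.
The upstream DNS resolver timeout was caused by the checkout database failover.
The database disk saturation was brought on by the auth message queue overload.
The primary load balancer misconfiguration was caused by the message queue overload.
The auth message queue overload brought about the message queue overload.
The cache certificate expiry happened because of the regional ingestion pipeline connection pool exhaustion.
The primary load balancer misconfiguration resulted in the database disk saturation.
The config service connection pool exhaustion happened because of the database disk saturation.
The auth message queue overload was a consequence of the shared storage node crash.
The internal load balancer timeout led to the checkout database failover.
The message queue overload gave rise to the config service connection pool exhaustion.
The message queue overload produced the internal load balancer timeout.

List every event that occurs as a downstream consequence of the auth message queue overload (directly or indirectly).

Direct effects: the message queue overload, the payment web server crash, the database disk saturation.
2 steps out: the internal load balancer timeout, the primary load balancer misconfiguration, the config service connection pool exhaustion.
3 steps out: the checkout database failover.
4 steps out: the upstream DNS resolver timeout.
Not reachable from it: the shared storage node crash, the regional ingestion pipeline connection pool exhaustion, the cache certificate expiry.

the checkout database failover, the config service connection pool exhaustion, the database disk saturation, the internal load balancer timeout, the message queue overload, the payment web server crash, the primary load balancer misconfiguration, the upstream DNS resolver timeout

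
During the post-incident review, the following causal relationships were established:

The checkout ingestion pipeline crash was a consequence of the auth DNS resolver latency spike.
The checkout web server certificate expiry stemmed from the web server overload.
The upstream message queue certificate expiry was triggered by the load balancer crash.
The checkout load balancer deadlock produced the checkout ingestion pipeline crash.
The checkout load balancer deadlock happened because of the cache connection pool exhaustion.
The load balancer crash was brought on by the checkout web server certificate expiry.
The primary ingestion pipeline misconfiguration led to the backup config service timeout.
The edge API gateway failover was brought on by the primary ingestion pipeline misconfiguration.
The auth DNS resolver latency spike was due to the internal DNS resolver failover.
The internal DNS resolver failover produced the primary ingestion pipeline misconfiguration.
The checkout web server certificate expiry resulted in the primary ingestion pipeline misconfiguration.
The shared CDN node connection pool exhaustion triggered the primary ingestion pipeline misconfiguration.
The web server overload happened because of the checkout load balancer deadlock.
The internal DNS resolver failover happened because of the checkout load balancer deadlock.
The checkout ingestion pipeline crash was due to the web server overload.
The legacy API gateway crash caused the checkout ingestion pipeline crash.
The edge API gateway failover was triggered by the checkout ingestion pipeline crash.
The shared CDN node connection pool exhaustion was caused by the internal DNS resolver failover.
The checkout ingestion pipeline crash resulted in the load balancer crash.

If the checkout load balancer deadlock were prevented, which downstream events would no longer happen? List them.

the auth DNS resolver latency spike, the backup config service timeout, the checkout web server certificate expiry, the internal DNS resolver failover, the primary ingestion pipeline misconfiguration, the shared CDN node connection pool exhaustion, the web server overload

Downstream of the checkout load balancer deadlock: the internal DNS resolver failover, the web server overload, the shared CDN node connection pool exhaustion, the auth DNS resolver latency spike, the checkout web server certificate expiry, the primary ingestion pipeline misconfiguration, the backup config service timeout, the checkout ingestion pipeline crash, the load balancer crash, the edge API gateway failover, the upstream message queue certificate expiry.
Of those, still caused via another path: the checkout ingestion pipeline crash, the load balancer crash, the edge API gateway failover, the upstream message queue certificate expiry.
The remainder have no surviving cause.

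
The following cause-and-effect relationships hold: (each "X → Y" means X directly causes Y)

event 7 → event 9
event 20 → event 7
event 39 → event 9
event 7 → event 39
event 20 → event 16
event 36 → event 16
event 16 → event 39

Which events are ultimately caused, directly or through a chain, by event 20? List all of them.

event 16, event 39, event 7, event 9

Direct effects: event 7, event 16.
2 steps out: event 39, event 9.
Not reachable from it: event 36.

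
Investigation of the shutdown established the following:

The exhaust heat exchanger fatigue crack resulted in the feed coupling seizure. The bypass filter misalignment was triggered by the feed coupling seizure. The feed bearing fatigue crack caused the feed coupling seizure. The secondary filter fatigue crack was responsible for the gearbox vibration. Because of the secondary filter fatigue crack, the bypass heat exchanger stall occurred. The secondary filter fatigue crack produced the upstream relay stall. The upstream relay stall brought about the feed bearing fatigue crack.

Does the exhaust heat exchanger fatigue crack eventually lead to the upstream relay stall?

No

The exhaust heat exchanger fatigue crack leads to the feed coupling seizure, the bypass filter misalignment; the upstream relay stall is not among them.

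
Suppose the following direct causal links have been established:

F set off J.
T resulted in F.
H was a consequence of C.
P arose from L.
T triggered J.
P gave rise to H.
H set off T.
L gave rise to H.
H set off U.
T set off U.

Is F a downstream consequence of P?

Yes

There is a causal chain: P → H → T → F.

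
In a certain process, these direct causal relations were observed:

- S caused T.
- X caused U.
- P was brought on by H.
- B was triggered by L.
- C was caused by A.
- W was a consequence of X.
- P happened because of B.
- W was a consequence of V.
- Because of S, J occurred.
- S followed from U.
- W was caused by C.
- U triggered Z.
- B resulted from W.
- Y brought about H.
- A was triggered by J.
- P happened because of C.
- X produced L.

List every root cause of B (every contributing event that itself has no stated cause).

V, X

Tracing upstream from B: B ← L ← X.
A separate upstream branch: B ← W ← V.
Each of those chain origins has no stated cause.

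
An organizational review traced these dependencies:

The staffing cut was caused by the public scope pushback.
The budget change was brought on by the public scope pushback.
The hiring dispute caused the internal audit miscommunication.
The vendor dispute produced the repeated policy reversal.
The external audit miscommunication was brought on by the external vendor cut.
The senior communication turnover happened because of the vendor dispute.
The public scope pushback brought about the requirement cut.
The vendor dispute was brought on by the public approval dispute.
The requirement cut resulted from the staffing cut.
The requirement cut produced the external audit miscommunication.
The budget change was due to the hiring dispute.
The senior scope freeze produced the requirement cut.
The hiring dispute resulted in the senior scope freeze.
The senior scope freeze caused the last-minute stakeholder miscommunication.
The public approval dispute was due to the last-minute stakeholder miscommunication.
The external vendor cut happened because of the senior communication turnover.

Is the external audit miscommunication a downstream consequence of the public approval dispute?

Yes

There is a causal chain: the public approval dispute → the vendor dispute → the senior communication turnover → the external vendor cut → the external audit miscommunication.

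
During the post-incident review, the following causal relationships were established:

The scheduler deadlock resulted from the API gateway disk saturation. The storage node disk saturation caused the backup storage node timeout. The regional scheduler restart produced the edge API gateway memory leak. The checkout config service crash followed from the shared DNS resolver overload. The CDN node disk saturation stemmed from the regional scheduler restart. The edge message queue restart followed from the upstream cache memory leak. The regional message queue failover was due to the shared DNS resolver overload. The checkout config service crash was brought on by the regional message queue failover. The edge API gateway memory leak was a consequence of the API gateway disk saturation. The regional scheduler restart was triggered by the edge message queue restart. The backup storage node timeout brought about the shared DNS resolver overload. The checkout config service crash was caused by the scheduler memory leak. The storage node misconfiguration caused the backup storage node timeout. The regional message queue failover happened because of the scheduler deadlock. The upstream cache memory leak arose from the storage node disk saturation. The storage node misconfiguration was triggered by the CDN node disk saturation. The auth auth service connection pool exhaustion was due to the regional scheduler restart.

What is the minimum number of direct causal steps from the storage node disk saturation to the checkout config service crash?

Shortest chain: the storage node disk saturation → the backup storage node timeout → the shared DNS resolver overload → the checkout config service crash.

3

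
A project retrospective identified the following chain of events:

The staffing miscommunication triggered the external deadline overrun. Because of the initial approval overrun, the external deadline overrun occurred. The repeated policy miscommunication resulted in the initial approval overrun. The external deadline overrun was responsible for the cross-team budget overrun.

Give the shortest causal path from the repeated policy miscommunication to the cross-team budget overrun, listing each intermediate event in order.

the repeated policy miscommunication → the initial approval overrun
the initial approval overrun → the external deadline overrun
the external deadline overrun → the cross-team budget overrun
Length: 3 steps.

the repeated policy miscommunication → the initial approval overrun → the external deadline overrun → the cross-team budget overrun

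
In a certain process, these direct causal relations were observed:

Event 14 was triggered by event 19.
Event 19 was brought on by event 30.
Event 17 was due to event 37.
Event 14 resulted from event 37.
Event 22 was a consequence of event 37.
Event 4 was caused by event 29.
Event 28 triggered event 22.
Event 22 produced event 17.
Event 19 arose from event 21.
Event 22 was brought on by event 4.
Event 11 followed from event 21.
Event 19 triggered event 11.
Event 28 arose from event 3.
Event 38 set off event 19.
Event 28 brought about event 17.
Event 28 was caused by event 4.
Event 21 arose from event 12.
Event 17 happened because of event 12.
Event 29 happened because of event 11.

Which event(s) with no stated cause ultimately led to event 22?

event 12, event 3, event 30, event 37, event 38

Tracing upstream from event 22: event 22 ← event 4 ← event 29 ← event 11 ← event 21 ← event 12.
A separate upstream branch: event 22 ← event 4 ← event 29 ← event 11 ← event 19 ← event 30.
A separate upstream branch: event 22 ← event 4 ← event 29 ← event 11 ← event 19 ← event 38.
A separate upstream branch: event 22 ← event 37.
A separate upstream branch: event 22 ← event 28 ← event 3.
Each of those chain origins has no stated cause.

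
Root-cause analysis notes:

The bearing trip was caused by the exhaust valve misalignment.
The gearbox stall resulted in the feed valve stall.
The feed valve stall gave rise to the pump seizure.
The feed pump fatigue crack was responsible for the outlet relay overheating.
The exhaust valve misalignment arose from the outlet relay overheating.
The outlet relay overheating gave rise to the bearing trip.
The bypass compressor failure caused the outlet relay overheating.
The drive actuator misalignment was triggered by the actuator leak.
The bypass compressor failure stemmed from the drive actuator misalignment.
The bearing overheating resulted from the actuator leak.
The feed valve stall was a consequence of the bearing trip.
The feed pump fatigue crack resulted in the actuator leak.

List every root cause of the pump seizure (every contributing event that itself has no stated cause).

Tracing upstream from the pump seizure: the pump seizure ← the feed valve stall ← the bearing trip ← the outlet relay overheating ← the feed pump fatigue crack.
A separate upstream branch: the pump seizure ← the feed valve stall ← the gearbox stall.
Each of those chain origins has no stated cause.

the feed pump fatigue crack, the gearbox stall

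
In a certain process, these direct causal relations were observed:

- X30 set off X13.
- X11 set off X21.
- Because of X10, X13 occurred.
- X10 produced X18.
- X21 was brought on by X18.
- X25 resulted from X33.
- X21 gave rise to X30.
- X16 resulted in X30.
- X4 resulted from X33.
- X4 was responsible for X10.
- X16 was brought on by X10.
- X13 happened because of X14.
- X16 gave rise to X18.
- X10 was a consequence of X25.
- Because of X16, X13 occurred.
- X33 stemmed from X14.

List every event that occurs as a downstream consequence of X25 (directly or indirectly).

Direct effects: X10.
2 steps out: X16, X18, X13.
3 steps out: X21, X30.
Not reachable from it: X14, X33, X4, X11.

X10, X13, X16, X18, X21, X30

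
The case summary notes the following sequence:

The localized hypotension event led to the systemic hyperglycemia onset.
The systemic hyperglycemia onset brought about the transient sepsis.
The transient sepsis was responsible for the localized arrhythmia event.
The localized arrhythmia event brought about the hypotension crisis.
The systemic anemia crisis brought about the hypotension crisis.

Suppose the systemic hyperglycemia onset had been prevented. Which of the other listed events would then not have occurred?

Downstream of the systemic hyperglycemia onset: the transient sepsis, the localized arrhythmia event, the hypotension crisis.
Of those, still caused via another path: the hypotension crisis.
The remainder have no surviving cause.

the localized arrhythmia event, the transient sepsis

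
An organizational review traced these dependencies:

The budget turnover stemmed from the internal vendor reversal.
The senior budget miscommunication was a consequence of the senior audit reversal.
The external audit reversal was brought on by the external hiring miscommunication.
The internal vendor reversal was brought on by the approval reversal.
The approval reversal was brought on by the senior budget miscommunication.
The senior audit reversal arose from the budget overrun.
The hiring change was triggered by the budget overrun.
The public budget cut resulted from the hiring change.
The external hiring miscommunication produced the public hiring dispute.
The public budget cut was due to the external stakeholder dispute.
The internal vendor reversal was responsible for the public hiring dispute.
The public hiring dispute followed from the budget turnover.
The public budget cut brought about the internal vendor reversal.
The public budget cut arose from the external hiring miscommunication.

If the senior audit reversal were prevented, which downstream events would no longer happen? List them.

the approval reversal, the senior budget miscommunication

Downstream of the senior audit reversal: the senior budget miscommunication, the approval reversal, the internal vendor reversal, the budget turnover, the public hiring dispute.
Of those, still caused via another path: the internal vendor reversal, the budget turnover, the public hiring dispute.
The remainder have no surviving cause.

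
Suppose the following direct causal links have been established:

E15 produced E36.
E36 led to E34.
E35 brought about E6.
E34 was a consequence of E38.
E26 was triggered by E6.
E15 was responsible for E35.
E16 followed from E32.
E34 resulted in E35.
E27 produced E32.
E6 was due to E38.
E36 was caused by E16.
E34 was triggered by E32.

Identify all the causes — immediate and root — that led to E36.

E15, E16, E27, E32

Immediate causes of E36: E15, E16.
Further upstream: E27, E32.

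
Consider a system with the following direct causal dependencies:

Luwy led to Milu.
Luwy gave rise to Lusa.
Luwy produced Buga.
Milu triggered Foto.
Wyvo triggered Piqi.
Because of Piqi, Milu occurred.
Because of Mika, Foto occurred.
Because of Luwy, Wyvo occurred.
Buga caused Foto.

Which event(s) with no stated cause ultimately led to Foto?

Tracing upstream from Foto: Foto ← Buga ← Luwy.
A separate upstream branch: Foto ← Mika.
Each of those chain origins has no stated cause.

Luwy, Mika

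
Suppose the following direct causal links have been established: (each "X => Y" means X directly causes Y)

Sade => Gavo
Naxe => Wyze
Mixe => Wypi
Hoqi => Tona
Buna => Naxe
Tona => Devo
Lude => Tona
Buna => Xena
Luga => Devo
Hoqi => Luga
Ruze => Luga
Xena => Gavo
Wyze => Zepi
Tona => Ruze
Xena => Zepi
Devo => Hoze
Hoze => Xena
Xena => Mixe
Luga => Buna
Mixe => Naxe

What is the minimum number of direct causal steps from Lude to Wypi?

6

Shortest chain: Lude → Tona → Devo → Hoze → Xena → Mixe → Wypi.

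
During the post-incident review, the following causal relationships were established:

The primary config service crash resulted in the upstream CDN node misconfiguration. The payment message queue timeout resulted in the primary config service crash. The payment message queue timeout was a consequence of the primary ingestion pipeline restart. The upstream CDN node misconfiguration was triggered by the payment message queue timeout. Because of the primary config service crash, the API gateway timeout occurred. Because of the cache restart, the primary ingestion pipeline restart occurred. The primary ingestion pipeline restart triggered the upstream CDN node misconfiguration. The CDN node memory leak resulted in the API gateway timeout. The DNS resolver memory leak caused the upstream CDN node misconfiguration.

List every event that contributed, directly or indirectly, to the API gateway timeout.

the CDN node memory leak, the cache restart, the payment message queue timeout, the primary config service crash, the primary ingestion pipeline restart

Immediate causes of the API gateway timeout: the CDN node memory leak, the primary config service crash.
Further upstream: the cache restart, the primary ingestion pipeline restart, the payment message queue timeout.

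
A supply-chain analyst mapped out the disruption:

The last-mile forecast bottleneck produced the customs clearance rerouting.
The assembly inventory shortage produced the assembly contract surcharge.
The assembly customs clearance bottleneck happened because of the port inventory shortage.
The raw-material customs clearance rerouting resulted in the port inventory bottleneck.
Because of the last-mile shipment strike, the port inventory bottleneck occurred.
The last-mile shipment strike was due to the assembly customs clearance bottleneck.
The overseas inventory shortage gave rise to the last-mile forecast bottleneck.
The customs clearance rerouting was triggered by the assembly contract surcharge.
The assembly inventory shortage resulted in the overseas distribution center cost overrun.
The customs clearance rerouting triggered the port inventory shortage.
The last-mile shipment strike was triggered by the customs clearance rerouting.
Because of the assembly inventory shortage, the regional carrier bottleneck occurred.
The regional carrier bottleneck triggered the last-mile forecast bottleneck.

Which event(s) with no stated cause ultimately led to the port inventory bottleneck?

the assembly inventory shortage, the overseas inventory shortage, the raw-material customs clearance rerouting

Tracing upstream from the port inventory bottleneck: the port inventory bottleneck ← the last-mile shipment strike ← the customs clearance rerouting ← the assembly contract surcharge ← the assembly inventory shortage.
A separate upstream branch: the port inventory bottleneck ← the raw-material customs clearance rerouting.
A separate upstream branch: the port inventory bottleneck ← the last-mile shipment strike ← the customs clearance rerouting ← the last-mile forecast bottleneck ← the overseas inventory shortage.
Each of those chain origins has no stated cause.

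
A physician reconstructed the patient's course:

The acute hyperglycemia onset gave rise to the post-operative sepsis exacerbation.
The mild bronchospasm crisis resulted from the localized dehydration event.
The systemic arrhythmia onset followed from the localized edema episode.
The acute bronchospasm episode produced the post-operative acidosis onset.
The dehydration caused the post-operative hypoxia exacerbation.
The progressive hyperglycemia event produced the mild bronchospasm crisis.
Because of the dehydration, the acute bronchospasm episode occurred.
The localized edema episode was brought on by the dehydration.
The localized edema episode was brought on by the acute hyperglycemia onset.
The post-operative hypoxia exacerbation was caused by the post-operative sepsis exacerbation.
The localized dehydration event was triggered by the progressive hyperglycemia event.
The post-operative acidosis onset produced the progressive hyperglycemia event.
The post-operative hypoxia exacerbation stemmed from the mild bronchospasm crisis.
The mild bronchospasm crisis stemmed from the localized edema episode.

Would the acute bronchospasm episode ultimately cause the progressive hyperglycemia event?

Yes

There is a causal chain: the acute bronchospasm episode → the post-operative acidosis onset → the progressive hyperglycemia event.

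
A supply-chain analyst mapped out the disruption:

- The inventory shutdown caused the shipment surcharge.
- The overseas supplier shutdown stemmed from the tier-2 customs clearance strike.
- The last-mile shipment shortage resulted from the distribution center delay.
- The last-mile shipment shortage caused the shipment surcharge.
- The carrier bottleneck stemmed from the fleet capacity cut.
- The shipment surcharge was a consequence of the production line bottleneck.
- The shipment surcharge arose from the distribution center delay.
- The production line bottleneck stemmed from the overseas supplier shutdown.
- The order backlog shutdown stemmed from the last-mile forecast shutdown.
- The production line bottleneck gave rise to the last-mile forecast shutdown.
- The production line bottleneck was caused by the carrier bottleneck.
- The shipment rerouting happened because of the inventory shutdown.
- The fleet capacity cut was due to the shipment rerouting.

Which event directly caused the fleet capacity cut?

the shipment rerouting

Upstream contributors include the inventory shutdown, but only the shipment rerouting feeds directly into the fleet capacity cut.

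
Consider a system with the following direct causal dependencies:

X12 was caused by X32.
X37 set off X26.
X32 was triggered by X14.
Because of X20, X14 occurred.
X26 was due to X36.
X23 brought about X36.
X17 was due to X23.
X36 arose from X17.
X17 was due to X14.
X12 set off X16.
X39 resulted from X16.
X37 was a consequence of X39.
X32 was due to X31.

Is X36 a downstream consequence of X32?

X32 leads to X12, X16, X39, X37, X26; X36 is not among them.

No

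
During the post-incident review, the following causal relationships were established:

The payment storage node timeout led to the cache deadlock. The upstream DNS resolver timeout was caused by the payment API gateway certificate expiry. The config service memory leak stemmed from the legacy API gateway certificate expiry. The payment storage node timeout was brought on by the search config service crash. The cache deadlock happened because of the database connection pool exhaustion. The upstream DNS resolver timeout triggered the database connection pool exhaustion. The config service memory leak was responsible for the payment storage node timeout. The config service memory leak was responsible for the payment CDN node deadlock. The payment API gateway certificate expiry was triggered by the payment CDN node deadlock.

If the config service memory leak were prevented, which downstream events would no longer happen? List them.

the database connection pool exhaustion, the payment API gateway certificate expiry, the payment CDN node deadlock, the upstream DNS resolver timeout

Downstream of the config service memory leak: the payment CDN node deadlock, the payment API gateway certificate expiry, the upstream DNS resolver timeout, the payment storage node timeout, the database connection pool exhaustion, the cache deadlock.
Of those, still caused via another path: the payment storage node timeout, the cache deadlock.
The remainder have no surviving cause.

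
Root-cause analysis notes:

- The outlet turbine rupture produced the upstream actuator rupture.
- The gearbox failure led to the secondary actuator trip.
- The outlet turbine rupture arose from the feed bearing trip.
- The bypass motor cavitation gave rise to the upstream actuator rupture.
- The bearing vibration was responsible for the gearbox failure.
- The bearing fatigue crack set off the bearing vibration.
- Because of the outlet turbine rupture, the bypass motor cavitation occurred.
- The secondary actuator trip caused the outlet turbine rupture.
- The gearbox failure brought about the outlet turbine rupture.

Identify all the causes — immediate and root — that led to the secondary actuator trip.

Immediate cause of the secondary actuator trip: the gearbox failure.
Further upstream: the bearing fatigue crack, the bearing vibration.

the bearing fatigue crack, the bearing vibration, the gearbox failure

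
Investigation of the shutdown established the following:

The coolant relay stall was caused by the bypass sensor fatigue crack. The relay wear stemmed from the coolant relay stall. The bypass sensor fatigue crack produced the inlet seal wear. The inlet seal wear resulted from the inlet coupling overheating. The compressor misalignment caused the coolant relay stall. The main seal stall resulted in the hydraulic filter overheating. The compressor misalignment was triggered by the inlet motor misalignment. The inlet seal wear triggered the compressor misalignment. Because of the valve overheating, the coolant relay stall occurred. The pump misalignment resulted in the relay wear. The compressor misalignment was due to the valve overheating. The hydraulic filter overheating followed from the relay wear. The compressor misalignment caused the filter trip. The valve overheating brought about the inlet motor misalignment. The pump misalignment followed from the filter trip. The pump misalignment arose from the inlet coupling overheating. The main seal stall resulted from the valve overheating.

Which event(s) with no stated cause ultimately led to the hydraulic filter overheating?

the bypass sensor fatigue crack, the inlet coupling overheating, the valve overheating

Tracing upstream from the hydraulic filter overheating: the hydraulic filter overheating ← the relay wear ← the coolant relay stall ← the bypass sensor fatigue crack.
A separate upstream branch: the hydraulic filter overheating ← the main seal stall ← the valve overheating.
A separate upstream branch: the hydraulic filter overheating ← the relay wear ← the pump misalignment ← the inlet coupling overheating.
Each of those chain origins has no stated cause.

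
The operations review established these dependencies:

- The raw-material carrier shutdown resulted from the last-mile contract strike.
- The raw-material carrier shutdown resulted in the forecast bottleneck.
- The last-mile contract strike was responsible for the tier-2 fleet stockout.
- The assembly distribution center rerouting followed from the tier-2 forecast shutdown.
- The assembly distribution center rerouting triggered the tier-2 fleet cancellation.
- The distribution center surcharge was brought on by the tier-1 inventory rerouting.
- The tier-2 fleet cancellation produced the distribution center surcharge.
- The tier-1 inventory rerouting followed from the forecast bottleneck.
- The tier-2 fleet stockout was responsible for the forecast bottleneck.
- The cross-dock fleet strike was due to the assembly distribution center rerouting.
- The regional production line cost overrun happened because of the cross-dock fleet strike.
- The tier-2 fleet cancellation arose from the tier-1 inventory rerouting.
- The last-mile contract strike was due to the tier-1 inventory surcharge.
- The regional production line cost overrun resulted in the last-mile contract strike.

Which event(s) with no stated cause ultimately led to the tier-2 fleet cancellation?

the tier-1 inventory surcharge, the tier-2 forecast shutdown

Tracing upstream from the tier-2 fleet cancellation: the tier-2 fleet cancellation ← the assembly distribution center rerouting ← the tier-2 forecast shutdown.
A separate upstream branch: the tier-2 fleet cancellation ← the tier-1 inventory rerouting ← the forecast bottleneck ← the raw-material carrier shutdown ← the last-mile contract strike ← the tier-1 inventory surcharge.
Each of those chain origins has no stated cause.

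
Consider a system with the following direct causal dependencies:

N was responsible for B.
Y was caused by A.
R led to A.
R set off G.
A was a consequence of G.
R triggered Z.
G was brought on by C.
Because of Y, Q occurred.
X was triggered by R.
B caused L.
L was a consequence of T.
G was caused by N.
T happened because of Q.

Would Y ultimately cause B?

Y leads to Q, T, L; B is not among them.

No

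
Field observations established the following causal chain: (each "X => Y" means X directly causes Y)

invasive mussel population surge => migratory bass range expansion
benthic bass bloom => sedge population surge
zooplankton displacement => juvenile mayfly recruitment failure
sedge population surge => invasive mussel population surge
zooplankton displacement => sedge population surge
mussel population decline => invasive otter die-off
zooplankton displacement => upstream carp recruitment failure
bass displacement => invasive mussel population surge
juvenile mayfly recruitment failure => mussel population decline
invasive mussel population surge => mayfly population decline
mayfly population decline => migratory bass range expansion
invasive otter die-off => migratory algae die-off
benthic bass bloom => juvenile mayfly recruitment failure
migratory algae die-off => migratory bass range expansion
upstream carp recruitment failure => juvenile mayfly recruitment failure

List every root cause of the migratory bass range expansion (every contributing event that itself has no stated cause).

Tracing upstream from the migratory bass range expansion: the migratory bass range expansion ← the invasive mussel population surge ← the sedge population surge ← the benthic bass bloom.
A separate upstream branch: the migratory bass range expansion ← the invasive mussel population surge ← the sedge population surge ← the zooplankton displacement.
A separate upstream branch: the migratory bass range expansion ← the invasive mussel population surge ← the bass displacement.
Each of those chain origins has no stated cause.

the bass displacement, the benthic bass bloom, the zooplankton displacement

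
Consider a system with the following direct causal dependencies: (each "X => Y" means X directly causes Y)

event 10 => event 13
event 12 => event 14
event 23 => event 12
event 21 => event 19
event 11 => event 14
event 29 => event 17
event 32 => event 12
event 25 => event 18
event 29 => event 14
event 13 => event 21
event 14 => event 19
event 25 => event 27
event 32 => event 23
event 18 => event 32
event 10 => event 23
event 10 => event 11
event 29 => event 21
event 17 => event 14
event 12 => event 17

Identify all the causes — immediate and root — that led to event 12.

Immediate causes of event 12: event 32, event 23.
Further upstream: event 25, event 10, event 18.

event 10, event 18, event 23, event 25, event 32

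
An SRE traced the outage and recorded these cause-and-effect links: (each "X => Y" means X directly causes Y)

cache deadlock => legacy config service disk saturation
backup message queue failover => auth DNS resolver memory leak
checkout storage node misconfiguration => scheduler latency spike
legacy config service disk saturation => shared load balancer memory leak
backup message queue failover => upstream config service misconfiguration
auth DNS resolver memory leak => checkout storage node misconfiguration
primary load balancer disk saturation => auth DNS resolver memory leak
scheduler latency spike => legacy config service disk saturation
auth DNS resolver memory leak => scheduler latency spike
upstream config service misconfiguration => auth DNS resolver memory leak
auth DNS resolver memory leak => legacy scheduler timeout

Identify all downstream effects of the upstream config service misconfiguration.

the auth DNS resolver memory leak, the checkout storage node misconfiguration, the legacy config service disk saturation, the legacy scheduler timeout, the scheduler latency spike, the shared load balancer memory leak

Direct effects: the auth DNS resolver memory leak.
2 steps out: the checkout storage node misconfiguration, the legacy scheduler timeout, the scheduler latency spike.
3 steps out: the legacy config service disk saturation.
4 steps out: the shared load balancer memory leak.
Not reachable from it: the backup message queue failover, the primary load balancer disk saturation, the cache deadlock.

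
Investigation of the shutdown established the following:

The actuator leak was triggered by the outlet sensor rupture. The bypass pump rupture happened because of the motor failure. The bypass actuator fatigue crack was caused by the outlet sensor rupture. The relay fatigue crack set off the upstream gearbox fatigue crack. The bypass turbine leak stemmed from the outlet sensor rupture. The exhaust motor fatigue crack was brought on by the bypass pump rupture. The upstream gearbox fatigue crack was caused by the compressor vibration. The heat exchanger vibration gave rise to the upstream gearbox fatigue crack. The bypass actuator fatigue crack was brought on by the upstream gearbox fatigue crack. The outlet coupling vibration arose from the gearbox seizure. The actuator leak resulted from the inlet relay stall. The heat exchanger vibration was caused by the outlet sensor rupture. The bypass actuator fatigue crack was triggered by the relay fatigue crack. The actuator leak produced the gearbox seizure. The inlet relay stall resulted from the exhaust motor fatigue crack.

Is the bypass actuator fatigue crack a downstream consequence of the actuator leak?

The actuator leak leads to the gearbox seizure, the outlet coupling vibration; the bypass actuator fatigue crack is not among them.

No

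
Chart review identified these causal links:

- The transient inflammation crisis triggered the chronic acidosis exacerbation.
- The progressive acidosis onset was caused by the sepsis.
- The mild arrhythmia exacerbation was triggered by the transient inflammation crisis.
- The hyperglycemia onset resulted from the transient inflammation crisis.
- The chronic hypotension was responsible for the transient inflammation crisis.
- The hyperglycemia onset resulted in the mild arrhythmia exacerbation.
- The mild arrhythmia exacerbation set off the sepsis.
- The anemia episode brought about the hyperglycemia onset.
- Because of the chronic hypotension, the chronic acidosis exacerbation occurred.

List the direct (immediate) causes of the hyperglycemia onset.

the anemia episode, the transient inflammation crisis

Upstream contributors include the chronic hypotension, but only the anemia episode, the transient inflammation crisis feed directly into the hyperglycemia onset.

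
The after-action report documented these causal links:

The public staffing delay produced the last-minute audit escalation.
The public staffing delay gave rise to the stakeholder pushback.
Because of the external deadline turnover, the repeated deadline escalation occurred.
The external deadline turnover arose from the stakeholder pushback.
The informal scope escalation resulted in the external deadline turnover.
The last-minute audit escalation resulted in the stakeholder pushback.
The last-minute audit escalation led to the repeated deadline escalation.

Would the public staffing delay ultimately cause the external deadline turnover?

There is a causal chain: the public staffing delay → the stakeholder pushback → the external deadline turnover.

Yes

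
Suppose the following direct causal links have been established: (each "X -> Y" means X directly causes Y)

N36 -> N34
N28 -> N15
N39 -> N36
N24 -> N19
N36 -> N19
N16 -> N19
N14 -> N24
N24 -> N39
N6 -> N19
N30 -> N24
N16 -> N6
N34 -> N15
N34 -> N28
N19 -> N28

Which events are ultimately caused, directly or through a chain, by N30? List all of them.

N15, N19, N24, N28, N34, N36, N39

Direct effects: N24.
2 steps out: N39, N19.
3 steps out: N36, N28.
4 steps out: N34, N15.
Not reachable from it: N16, N14, N6.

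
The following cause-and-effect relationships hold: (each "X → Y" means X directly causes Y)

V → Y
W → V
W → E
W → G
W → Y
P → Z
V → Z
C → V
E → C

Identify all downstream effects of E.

Direct effects: C.
2 steps out: V.
3 steps out: Z, Y.
Not reachable from it: W, G, P.

C, V, Y, Z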